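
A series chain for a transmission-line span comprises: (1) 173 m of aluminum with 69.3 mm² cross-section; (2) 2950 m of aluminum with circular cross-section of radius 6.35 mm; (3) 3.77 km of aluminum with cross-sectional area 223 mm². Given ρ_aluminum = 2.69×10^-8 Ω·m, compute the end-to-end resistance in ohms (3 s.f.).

Seg 1: A = 69.3 mm² = 6.930e-05 m²
R_1 = (2.69×10^-8)(173)/(6.930e-05) = 0.06715 Ω
Seg 2: A = πr² = π(6.3500e-03 m)² = 1.267e-04 m²
R_2 = (2.69×10^-8)(2950)/(1.267e-04) = 0.6264 Ω
Seg 3: A = 223 mm² = 2.230e-04 m²
R_3 = (2.69×10^-8)(3770)/(2.230e-04) = 0.4548 Ω
R_total = R_1 + R_2 + R_3 = 1.15 Ω

1.15 Ω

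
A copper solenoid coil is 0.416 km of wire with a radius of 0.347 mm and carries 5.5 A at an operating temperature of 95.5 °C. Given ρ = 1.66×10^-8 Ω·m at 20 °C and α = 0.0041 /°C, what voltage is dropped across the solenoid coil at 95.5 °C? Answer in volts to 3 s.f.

131 V

A = πr² = π(3.4700e-04 m)² = 3.783e-07 m²
R₍20₎ = ρL/A = (1.66×10^-8)(416)/(3.783e-07) = 18.26 Ω
R₍95.5₎ = R₍20₎(1 + αΔT) = 18.26 × (1 + 0.0041×75.5) = 23.91 Ω
V = IR = 5.5 × 23.91 = 131 V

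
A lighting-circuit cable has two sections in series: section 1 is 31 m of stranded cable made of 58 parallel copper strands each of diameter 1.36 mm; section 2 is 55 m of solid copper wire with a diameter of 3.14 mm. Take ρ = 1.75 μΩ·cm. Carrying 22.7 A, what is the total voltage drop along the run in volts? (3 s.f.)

ρ = 1.75 μΩ·cm = 1.75×10^-8 Ω·m
Section 1: A_strand = π(6.8000e-04)² = 1.453e-06 m²; R₁ = ρL/(N·A_s) = (1.75×10^-8)(31)/(58×1.453e-06) = 0.006439 Ω
Section 2: A = π(d/2)² = π(1.5700e-03 m)² = 7.744e-06 m²
R₂ = (1.75×10^-8)(55)/(7.744e-06) = 0.1243 Ω
R = R₁ + R₂ = 0.1307 Ω
V = IR = 22.7 × 0.1307 = 2.97 V

2.97 V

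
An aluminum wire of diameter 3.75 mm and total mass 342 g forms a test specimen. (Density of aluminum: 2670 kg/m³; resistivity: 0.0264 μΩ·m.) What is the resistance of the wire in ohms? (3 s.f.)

ρ = 0.0264 μΩ·m = 2.64×10^-8 Ω·m
A = π(d/2)² = π(1.8750e-03 m)² = 1.1045e-05 m²
L = m/(density·A) = 0.342/(2670×1.1045e-05) = 11.6 m
R = ρL/A = (2.64×10^-8)(11.6)/(1.1045e-05) = 0.0277 Ω

0.0277 Ω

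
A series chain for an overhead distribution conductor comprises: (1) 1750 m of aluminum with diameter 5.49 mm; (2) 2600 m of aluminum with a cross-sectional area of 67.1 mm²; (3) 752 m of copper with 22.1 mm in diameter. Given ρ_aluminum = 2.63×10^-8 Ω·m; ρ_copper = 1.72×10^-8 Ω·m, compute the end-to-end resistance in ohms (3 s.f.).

3.00 Ω

Seg 1: A = π(d/2)² = π(2.7450e-03 m)² = 2.367e-05 m²
R_1 = (2.63×10^-8)(1750)/(2.367e-05) = 1.944 Ω
Seg 2: A = 67.1 mm² = 6.710e-05 m²
R_2 = (2.63×10^-8)(2600)/(6.710e-05) = 1.019 Ω
Seg 3: A = π(d/2)² = π(1.1050e-02 m)² = 3.836e-04 m²
R_3 = (1.72×10^-8)(752)/(3.836e-04) = 0.03372 Ω
R_total = R_1 + R_2 + R_3 = 3.00 Ω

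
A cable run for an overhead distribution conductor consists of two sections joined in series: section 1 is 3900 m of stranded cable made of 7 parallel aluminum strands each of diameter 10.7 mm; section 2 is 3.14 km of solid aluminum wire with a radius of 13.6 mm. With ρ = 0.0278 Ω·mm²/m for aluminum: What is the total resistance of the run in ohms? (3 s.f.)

ρ = 0.0278 Ω·mm²/m = 2.78×10^-8 Ω·m
Section 1: A_strand = π(5.3500e-03)² = 8.992e-05 m²; R₁ = ρL/(N·A_s) = (2.78×10^-8)(3900)/(7×8.992e-05) = 0.1722 Ω
Section 2: A = πr² = π(1.3600e-02 m)² = 5.811e-04 m²
R₂ = (2.78×10^-8)(3140)/(5.811e-04) = 0.1502 Ω
R = R₁ + R₂ = 0.322 Ω

0.322 Ω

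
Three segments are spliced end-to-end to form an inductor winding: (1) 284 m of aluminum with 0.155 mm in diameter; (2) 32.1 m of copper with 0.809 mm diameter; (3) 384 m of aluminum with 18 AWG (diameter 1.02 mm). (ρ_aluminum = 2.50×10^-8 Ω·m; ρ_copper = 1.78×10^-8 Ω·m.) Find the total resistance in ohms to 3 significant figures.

Seg 1: A = π(d/2)² = π(7.7500e-05 m)² = 1.887e-08 m²
R_1 = (2.50×10^-8)(284)/(1.887e-08) = 376.3 Ω
Seg 2: A = π(d/2)² = π(4.0450e-04 m)² = 5.140e-07 m²
R_2 = (1.78×10^-8)(32.1)/(5.140e-07) = 1.112 Ω
Seg 3: A = π(1.02/2 mm)² = π(5.1000e-04 m)² = 8.171e-07 m²
R_3 = (2.50×10^-8)(384)/(8.171e-07) = 11.75 Ω
R_total = R_1 + R_2 + R_3 = 389 Ω

389 Ω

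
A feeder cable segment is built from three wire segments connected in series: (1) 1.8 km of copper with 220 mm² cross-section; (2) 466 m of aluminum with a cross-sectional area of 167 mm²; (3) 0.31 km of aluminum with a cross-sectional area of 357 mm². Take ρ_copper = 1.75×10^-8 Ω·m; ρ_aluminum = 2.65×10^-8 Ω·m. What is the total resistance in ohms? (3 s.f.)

Seg 1: A = 220 mm² = 2.200e-04 m²
R_1 = (1.75×10^-8)(1800)/(2.200e-04) = 0.1432 Ω
Seg 2: A = 167 mm² = 1.670e-04 m²
R_2 = (2.65×10^-8)(466)/(1.670e-04) = 0.07395 Ω
Seg 3: A = 357 mm² = 3.570e-04 m²
R_3 = (2.65×10^-8)(310)/(3.570e-04) = 0.02301 Ω
R_total = R_1 + R_2 + R_3 = 0.240 Ω

0.240 Ω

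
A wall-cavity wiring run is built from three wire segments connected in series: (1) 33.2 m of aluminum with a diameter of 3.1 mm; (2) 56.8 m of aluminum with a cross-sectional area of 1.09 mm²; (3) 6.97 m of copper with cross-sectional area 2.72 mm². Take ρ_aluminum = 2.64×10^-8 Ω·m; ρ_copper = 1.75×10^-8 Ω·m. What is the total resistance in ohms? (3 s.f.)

1.54 Ω

Seg 1: A = π(d/2)² = π(1.5500e-03 m)² = 7.548e-06 m²
R_1 = (2.64×10^-8)(33.2)/(7.548e-06) = 0.1161 Ω
Seg 2: A = 1.09 mm² = 1.090e-06 m²
R_2 = (2.64×10^-8)(56.8)/(1.090e-06) = 1.376 Ω
Seg 3: A = 2.72 mm² = 2.720e-06 m²
R_3 = (1.75×10^-8)(6.97)/(2.720e-06) = 0.04484 Ω
R_total = R_1 + R_2 + R_3 = 1.54 Ω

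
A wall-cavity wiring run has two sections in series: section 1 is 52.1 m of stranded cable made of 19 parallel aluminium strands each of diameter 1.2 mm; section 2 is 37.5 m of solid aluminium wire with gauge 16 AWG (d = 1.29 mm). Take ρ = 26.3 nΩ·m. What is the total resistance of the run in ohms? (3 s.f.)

ρ = 26.3 nΩ·m = 2.63×10^-8 Ω·m
Section 1: A_strand = π(6.0000e-04)² = 1.131e-06 m²; R₁ = ρL/(N·A_s) = (2.63×10^-8)(52.1)/(19×1.131e-06) = 0.06377 Ω
Section 2: A = π(1.29/2 mm)² = π(6.4500e-04 m)² = 1.307e-06 m²
R₂ = (2.63×10^-8)(37.5)/(1.307e-06) = 0.7546 Ω
R = R₁ + R₂ = 0.818 Ω

0.818 Ω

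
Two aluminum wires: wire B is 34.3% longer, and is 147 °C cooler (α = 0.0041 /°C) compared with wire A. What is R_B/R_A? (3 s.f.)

0.534

R ∝ ρL/d² with ρ ∝ (1+αΔT), so R_B/R_A = (1 + 34.3/100) × (1 − 0.0041×147)
= 1.343 × 0.3973 = 0.534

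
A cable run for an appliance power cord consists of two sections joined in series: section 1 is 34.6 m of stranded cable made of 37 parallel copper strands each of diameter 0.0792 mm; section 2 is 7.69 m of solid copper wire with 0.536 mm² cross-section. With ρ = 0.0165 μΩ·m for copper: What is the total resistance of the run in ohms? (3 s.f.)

ρ = 0.0165 μΩ·m = 1.65×10^-8 Ω·m
Section 1: A_strand = π(3.9600e-05)² = 4.927e-09 m²; R₁ = ρL/(N·A_s) = (1.65×10^-8)(34.6)/(37×4.927e-09) = 3.132 Ω
Section 2: A = 0.536 mm² = 5.360e-07 m²
R₂ = (1.65×10^-8)(7.69)/(5.360e-07) = 0.2367 Ω
R = R₁ + R₂ = 3.37 Ω

3.37 Ω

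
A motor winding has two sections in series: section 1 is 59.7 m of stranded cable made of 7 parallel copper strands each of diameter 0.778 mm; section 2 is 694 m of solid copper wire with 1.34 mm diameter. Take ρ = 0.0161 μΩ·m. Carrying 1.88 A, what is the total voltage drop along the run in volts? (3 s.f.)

ρ = 0.0161 μΩ·m = 1.61×10^-8 Ω·m
Section 1: A_strand = π(3.8900e-04)² = 4.754e-07 m²; R₁ = ρL/(N·A_s) = (1.61×10^-8)(59.7)/(7×4.754e-07) = 0.2888 Ω
Section 2: A = π(d/2)² = π(6.7000e-04 m)² = 1.410e-06 m²
R₂ = (1.61×10^-8)(694)/(1.410e-06) = 7.923 Ω
R = R₁ + R₂ = 8.212 Ω
V = IR = 1.88 × 8.212 = 15.4 V

15.4 V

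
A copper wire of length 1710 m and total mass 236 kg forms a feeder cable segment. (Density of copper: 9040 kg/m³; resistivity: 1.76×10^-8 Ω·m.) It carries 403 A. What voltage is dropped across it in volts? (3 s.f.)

794 V

A = m/(density·L) = 236/(9040×1710) = 1.5267e-05 m²
R = ρL/A = (1.76×10^-8)(1710)/(1.5267e-05) = 1.971 Ω
V = IR = 403 × 1.971 = 794 V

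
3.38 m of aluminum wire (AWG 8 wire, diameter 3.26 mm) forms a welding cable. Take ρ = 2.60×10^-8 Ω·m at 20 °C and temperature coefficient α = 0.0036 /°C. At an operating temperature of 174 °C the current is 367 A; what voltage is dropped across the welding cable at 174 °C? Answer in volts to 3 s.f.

A = π(3.26/2 mm)² = π(1.6300e-03 m)² = 8.347e-06 m²
R₍20₎ = ρL/A = (2.60×10^-8)(3.38)/(8.347e-06) = 0.01053 Ω
R₍174₎ = R₍20₎(1 + αΔT) = 0.01053 × (1 + 0.0036×154) = 0.01637 Ω
V = IR = 367 × 0.01637 = 6.01 V

6.01 V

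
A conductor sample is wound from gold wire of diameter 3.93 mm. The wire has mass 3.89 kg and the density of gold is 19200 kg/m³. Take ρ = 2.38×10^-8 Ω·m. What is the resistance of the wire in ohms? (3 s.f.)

0.0328 Ω

A = π(d/2)² = π(1.9650e-03 m)² = 1.2130e-05 m²
L = m/(density·A) = 3.89/(19200×1.2130e-05) = 16.7 m
R = ρL/A = (2.38×10^-8)(16.7)/(1.2130e-05) = 0.0328 Ω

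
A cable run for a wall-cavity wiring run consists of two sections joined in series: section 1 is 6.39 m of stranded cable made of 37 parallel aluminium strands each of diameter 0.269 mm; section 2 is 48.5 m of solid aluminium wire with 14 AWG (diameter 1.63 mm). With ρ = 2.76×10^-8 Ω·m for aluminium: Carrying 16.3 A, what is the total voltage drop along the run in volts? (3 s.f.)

Section 1: A_strand = π(1.3450e-04)² = 5.683e-08 m²; R₁ = ρL/(N·A_s) = (2.76×10^-8)(6.39)/(37×5.683e-08) = 0.08387 Ω
Section 2: A = π(1.63/2 mm)² = π(8.1500e-04 m)² = 2.087e-06 m²
R₂ = (2.76×10^-8)(48.5)/(2.087e-06) = 0.6415 Ω
R = R₁ + R₂ = 0.7254 Ω
V = IR = 16.3 × 0.7254 = 11.8 V

11.8 V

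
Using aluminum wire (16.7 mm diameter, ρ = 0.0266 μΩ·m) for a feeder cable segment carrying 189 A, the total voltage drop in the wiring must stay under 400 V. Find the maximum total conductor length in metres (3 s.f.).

17400 m

ρ = 0.0266 μΩ·m = 2.66×10^-8 Ω·m
A = π(d/2)² = π(8.3500e-03 m)² = 2.190e-04 m²
L_max = V_max·A/(1·ρI) = (400)(2.190e-04)/(2.66×10^-8×189) = 17400 m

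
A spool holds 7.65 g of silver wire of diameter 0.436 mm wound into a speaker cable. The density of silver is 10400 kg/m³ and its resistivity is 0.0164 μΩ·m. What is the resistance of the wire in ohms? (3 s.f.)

ρ = 0.0164 μΩ·m = 1.64×10^-8 Ω·m
A = π(d/2)² = π(2.1800e-04 m)² = 1.4930e-07 m²
L = m/(density·A) = 0.00765/(10400×1.4930e-07) = 4.927 m
R = ρL/A = (1.64×10^-8)(4.927)/(1.4930e-07) = 0.541 Ω

0.541 Ω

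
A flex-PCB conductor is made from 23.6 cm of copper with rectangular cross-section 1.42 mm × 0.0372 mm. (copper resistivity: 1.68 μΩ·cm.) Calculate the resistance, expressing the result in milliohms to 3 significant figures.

75.1 mΩ

ρ = 1.68 μΩ·cm = 1.68×10^-8 Ω·m
A = 1.42 × 0.0372 mm² = 0.0528 mm² = 5.282e-08 m²
R = ρL/A = (1.68×10^-8)(0.236 m)/(5.282e-08 m²) = 75.1 mΩ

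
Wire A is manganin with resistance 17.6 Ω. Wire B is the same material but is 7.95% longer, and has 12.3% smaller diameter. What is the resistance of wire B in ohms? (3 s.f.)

24.7 Ω

R ∝ L/d², so R_B/R_A = (1 + 7.95/100) × (1 − 12.3/100)⁻²
= 1.079 × 1.3 = 1.403
R_B = 1.403 × 17.6 = 24.7 Ω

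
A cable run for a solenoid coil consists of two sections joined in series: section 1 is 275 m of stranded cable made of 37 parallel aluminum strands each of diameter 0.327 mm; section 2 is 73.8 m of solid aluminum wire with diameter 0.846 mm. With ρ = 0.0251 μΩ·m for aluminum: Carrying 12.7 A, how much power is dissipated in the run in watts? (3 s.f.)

890 W

ρ = 0.0251 μΩ·m = 2.51×10^-8 Ω·m
Section 1: A_strand = π(1.6350e-04)² = 8.398e-08 m²; R₁ = ρL/(N·A_s) = (2.51×10^-8)(275)/(37×8.398e-08) = 2.221 Ω
Section 2: A = π(d/2)² = π(4.2300e-04 m)² = 5.621e-07 m²
R₂ = (2.51×10^-8)(73.8)/(5.621e-07) = 3.295 Ω
R = R₁ + R₂ = 5.517 Ω
P = I²R = (12.7)² × 5.517 = 890 W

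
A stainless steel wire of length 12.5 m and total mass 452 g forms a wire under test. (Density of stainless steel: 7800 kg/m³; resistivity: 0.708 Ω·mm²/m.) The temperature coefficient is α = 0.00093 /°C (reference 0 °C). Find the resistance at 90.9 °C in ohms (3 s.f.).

2.07 Ω

ρ = 0.708 Ω·mm²/m = 7.08×10^-7 Ω·m
A = m/(density·L) = 0.452/(7800×12.5) = 4.6359e-06 m²
R = ρL/A = (7.08×10^-7)(12.5)/(4.6359e-06) = 1.909 Ω
R(90.9 °C) = 1.909 × (1 + 0.00093×90.9) = 2.07 Ω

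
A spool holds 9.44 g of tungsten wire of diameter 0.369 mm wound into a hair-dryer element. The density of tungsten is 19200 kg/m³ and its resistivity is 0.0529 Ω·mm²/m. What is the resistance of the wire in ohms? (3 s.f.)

2.27 Ω

ρ = 0.0529 Ω·mm²/m = 5.29×10^-8 Ω·m
A = π(d/2)² = π(1.8450e-04 m)² = 1.0694e-07 m²
L = m/(density·A) = 0.00944/(19200×1.0694e-07) = 4.598 m
R = ρL/A = (5.29×10^-8)(4.598)/(1.0694e-07) = 2.27 Ω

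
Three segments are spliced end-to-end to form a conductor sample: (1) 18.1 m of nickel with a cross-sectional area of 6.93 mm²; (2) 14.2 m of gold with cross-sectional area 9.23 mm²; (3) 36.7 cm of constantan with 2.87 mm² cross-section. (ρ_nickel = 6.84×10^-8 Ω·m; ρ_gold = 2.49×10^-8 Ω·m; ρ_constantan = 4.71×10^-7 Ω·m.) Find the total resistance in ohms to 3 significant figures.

Seg 1: A = 6.93 mm² = 6.930e-06 m²
R_1 = (6.84×10^-8)(18.1)/(6.930e-06) = 0.1786 Ω
Seg 2: A = 9.23 mm² = 9.230e-06 m²
R_2 = (2.49×10^-8)(14.2)/(9.230e-06) = 0.03831 Ω
Seg 3: A = 2.87 mm² = 2.870e-06 m²
R_3 = (4.71×10^-7)(0.367)/(2.870e-06) = 0.06023 Ω
R_total = R_1 + R_2 + R_3 = 0.277 Ω

0.277 Ω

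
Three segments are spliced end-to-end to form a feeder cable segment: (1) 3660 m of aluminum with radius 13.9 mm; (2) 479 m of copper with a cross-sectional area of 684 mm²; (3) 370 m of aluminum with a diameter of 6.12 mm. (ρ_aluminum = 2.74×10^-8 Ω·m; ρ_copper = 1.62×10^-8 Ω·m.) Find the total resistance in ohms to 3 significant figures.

Seg 1: A = πr² = π(1.3900e-02 m)² = 6.070e-04 m²
R_1 = (2.74×10^-8)(3660)/(6.070e-04) = 0.1652 Ω
Seg 2: A = 684 mm² = 6.840e-04 m²
R_2 = (1.62×10^-8)(479)/(6.840e-04) = 0.01134 Ω
Seg 3: A = π(d/2)² = π(3.0600e-03 m)² = 2.942e-05 m²
R_3 = (2.74×10^-8)(370)/(2.942e-05) = 0.3446 Ω
R_total = R_1 + R_2 + R_3 = 0.521 Ω

0.521 Ω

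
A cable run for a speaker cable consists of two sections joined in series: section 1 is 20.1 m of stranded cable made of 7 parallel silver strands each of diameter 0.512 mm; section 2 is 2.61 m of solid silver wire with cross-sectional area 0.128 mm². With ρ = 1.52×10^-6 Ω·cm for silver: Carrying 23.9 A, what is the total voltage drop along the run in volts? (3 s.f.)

ρ = 1.52×10^-6 Ω·cm = 1.52×10^-8 Ω·m
Section 1: A_strand = π(2.5600e-04)² = 2.059e-07 m²; R₁ = ρL/(N·A_s) = (1.52×10^-8)(20.1)/(7×2.059e-07) = 0.212 Ω
Section 2: A = 0.128 mm² = 1.280e-07 m²
R₂ = (1.52×10^-8)(2.61)/(1.280e-07) = 0.3099 Ω
R = R₁ + R₂ = 0.5219 Ω
V = IR = 23.9 × 0.5219 = 12.5 V

12.5 V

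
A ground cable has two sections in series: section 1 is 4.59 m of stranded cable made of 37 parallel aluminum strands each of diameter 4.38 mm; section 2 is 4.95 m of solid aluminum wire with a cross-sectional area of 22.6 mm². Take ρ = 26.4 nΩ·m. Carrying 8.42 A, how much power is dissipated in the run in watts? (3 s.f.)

ρ = 26.4 nΩ·m = 2.64×10^-8 Ω·m
Section 1: A_strand = π(2.1900e-03)² = 1.507e-05 m²; R₁ = ρL/(N·A_s) = (2.64×10^-8)(4.59)/(37×1.507e-05) = 2.174×10^-4 Ω
Section 2: A = 22.6 mm² = 2.260e-05 m²
R₂ = (2.64×10^-8)(4.95)/(2.260e-05) = 0.005782 Ω
R = R₁ + R₂ = 0.006 Ω
P = I²R = (8.42)² × 0.006 = 0.425 W

0.425 W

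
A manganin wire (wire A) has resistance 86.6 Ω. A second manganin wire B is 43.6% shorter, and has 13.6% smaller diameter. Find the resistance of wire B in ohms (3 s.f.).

R ∝ L/d², so R_B/R_A = (1 − 43.6/100) × (1 − 13.6/100)⁻²
= 0.564 × 1.34 = 0.7555
R_B = 0.7555 × 86.6 = 65.4 Ω

65.4 Ω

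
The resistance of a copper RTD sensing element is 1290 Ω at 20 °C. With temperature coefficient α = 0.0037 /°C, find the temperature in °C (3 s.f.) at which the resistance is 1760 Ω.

118 °C

R = R₀(1 + α(T − T₀)) ⇒ T = T₀ + (R/R₀ − 1)/α
T = 20 + (1760/1290 − 1)/0.0037 = 20 + (0.3643)/0.0037 = 118 °C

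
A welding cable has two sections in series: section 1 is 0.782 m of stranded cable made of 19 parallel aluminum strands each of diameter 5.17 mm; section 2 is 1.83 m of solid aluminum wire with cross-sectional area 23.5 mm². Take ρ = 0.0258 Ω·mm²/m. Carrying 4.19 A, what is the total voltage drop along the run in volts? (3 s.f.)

ρ = 0.0258 Ω·mm²/m = 2.58×10^-8 Ω·m
Section 1: A_strand = π(2.5850e-03)² = 2.099e-05 m²; R₁ = ρL/(N·A_s) = (2.58×10^-8)(0.782)/(19×2.099e-05) = 5.058×10^-5 Ω
Section 2: A = 23.5 mm² = 2.350e-05 m²
R₂ = (2.58×10^-8)(1.83)/(2.350e-05) = 0.002009 Ω
R = R₁ + R₂ = 0.00206 Ω
V = IR = 4.19 × 0.00206 = 0.00863 V

0.00863 V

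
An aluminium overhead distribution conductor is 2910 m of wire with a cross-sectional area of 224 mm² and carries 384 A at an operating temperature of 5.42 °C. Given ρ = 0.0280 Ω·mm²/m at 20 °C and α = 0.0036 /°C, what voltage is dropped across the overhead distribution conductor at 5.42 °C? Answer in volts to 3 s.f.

ρ = 0.0280 Ω·mm²/m = 2.80×10^-8 Ω·m
A = 224 mm² = 2.240e-04 m²
R₍20₎ = ρL/A = (2.80×10^-8)(2910)/(2.240e-04) = 0.3638 Ω
R₍5.42₎ = R₍20₎(1 + αΔT) = 0.3638 × (1 + 0.0036×-14.6) = 0.3447 Ω
V = IR = 384 × 0.3447 = 132 V

132 V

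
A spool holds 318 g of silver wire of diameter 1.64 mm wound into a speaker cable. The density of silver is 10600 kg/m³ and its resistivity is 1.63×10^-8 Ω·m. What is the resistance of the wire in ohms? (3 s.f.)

0.110 Ω

A = π(d/2)² = π(8.2000e-04 m)² = 2.1124e-06 m²
L = m/(density·A) = 0.318/(10600×2.1124e-06) = 14.2 m
R = ρL/A = (1.63×10^-8)(14.2)/(2.1124e-06) = 0.110 Ω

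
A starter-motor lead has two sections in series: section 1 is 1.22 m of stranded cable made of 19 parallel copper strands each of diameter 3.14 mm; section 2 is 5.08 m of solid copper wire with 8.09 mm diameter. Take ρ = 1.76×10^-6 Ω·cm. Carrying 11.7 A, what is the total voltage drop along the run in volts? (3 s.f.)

0.0221 V

ρ = 1.76×10^-6 Ω·cm = 1.76×10^-8 Ω·m
Section 1: A_strand = π(1.5700e-03)² = 7.744e-06 m²; R₁ = ρL/(N·A_s) = (1.76×10^-8)(1.22)/(19×7.744e-06) = 1.459×10^-4 Ω
Section 2: A = π(d/2)² = π(4.0450e-03 m)² = 5.140e-05 m²
R₂ = (1.76×10^-8)(5.08)/(5.140e-05) = 0.001739 Ω
R = R₁ + R₂ = 0.001885 Ω
V = IR = 11.7 × 0.001885 = 0.0221 V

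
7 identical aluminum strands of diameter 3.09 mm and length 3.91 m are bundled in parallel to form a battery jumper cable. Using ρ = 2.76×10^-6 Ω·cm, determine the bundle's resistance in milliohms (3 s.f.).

ρ = 2.76×10^-6 Ω·cm = 2.76×10^-8 Ω·m
A_strand = π(1.5450e-03 m)² = 7.499e-06 m²
R_strand = ρL/A = (2.76×10^-8)(3.91)/(7.499e-06) = 0.01439 Ω
R_total = R_strand/N = 0.01439/7 = 2.06 mΩ

2.06 mΩ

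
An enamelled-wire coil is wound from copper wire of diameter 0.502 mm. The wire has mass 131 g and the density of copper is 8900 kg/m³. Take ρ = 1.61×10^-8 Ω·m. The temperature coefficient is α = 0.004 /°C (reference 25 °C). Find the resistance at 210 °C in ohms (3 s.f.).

10.5 Ω

A = π(d/2)² = π(2.5100e-04 m)² = 1.9792e-07 m²
L = m/(density·A) = 0.131/(8900×1.9792e-07) = 74.37 m
R = ρL/A = (1.61×10^-8)(74.37)/(1.9792e-07) = 6.049 Ω
R(210 °C) = 6.049 × (1 + 0.004×185) = 10.5 Ω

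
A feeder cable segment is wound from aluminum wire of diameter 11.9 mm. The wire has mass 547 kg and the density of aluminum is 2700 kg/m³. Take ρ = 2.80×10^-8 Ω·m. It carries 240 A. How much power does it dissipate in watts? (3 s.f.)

A = π(d/2)² = π(5.9500e-03 m)² = 1.1122e-04 m²
L = m/(density·A) = 547/(2700×1.1122e-04) = 1822 m
R = ρL/A = (2.80×10^-8)(1822)/(1.1122e-04) = 0.4586 Ω
P = I²R = (240)² × 0.4586 = 26400 W

26400 W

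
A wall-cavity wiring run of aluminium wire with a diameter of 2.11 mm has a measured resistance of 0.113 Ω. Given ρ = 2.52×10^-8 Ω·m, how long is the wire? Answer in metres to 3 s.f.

A = π(d/2)² = π(1.0550e-03 m)² = 3.497e-06 m²
L = RA/ρ = (0.113)(3.497e-06)/(2.52×10^-8) = 15.7 m

15.7 m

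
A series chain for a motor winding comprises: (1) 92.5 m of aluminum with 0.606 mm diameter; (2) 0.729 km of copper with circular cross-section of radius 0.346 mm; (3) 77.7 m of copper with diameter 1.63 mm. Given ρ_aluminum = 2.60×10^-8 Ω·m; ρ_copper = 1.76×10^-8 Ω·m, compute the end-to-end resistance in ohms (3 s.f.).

43.1 Ω

Seg 1: A = π(d/2)² = π(3.0300e-04 m)² = 2.884e-07 m²
R_1 = (2.60×10^-8)(92.5)/(2.884e-07) = 8.338 Ω
Seg 2: A = πr² = π(3.4600e-04 m)² = 3.761e-07 m²
R_2 = (1.76×10^-8)(729)/(3.761e-07) = 34.11 Ω
Seg 3: A = π(d/2)² = π(8.1500e-04 m)² = 2.087e-06 m²
R_3 = (1.76×10^-8)(77.7)/(2.087e-06) = 0.6553 Ω
R_total = R_1 + R_2 + R_3 = 43.1 Ω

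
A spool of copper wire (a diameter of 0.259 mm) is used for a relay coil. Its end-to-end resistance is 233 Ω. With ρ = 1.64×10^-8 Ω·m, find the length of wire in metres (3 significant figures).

749 m

A = π(d/2)² = π(1.2950e-04 m)² = 5.269e-08 m²
L = RA/ρ = (233)(5.269e-08)/(1.64×10^-8) = 749 m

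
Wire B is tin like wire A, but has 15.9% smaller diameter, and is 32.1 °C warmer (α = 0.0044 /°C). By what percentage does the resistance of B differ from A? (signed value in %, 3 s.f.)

R ∝ ρL/d² with ρ ∝ (1+αΔT), so R_B/R_A = (1 − 15.9/100)⁻² × (1 + 0.0044×32.1)
= 1.414 × 1.141 = 1.614
(R_B − R_A)/R_A = 1.614 − 1 = 61.4%

61.4%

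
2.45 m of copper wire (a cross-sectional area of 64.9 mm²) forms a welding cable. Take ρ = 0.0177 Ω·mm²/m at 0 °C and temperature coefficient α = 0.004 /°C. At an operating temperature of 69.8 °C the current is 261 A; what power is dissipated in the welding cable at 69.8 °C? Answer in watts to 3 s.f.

ρ = 0.0177 Ω·mm²/m = 1.77×10^-8 Ω·m
A = 64.9 mm² = 6.490e-05 m²
R₍0₎ = ρL/A = (1.77×10^-8)(2.45)/(6.490e-05) = 6.682×10^-4 Ω
R₍69.8₎ = R₍0₎(1 + αΔT) = 6.682×10^-4 × (1 + 0.004×69.8) = 8.547×10^-4 Ω
P = I²R = (261)² × 8.547×10^-4 = 58.2 W

58.2 W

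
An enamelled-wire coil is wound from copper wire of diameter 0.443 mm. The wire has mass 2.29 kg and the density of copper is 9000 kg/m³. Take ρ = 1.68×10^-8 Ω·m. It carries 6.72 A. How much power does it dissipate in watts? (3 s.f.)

A = π(d/2)² = π(2.2150e-04 m)² = 1.5413e-07 m²
L = m/(density·A) = 2.29/(9000×1.5413e-07) = 1651 m
R = ρL/A = (1.68×10^-8)(1651)/(1.5413e-07) = 179.9 Ω
P = I²R = (6.72)² × 179.9 = 8130 W

8130 W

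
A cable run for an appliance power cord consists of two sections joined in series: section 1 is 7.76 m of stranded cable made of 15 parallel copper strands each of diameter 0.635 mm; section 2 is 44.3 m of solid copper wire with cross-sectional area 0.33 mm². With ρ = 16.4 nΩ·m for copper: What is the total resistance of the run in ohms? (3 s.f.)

2.23 Ω

ρ = 16.4 nΩ·m = 1.64×10^-8 Ω·m
Section 1: A_strand = π(3.1750e-04)² = 3.167e-07 m²; R₁ = ρL/(N·A_s) = (1.64×10^-8)(7.76)/(15×3.167e-07) = 0.02679 Ω
Section 2: A = 0.33 mm² = 3.300e-07 m²
R₂ = (1.64×10^-8)(44.3)/(3.300e-07) = 2.202 Ω
R = R₁ + R₂ = 2.23 Ω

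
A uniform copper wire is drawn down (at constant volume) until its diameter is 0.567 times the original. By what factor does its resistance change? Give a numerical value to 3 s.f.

Volume constant ⇒ L' = L/r² with r = 0.567. R' = ρL'/A' = ρ(L/r²)/(πr²d₀²/4) = R/r⁴.
Factor = 9.68

9.68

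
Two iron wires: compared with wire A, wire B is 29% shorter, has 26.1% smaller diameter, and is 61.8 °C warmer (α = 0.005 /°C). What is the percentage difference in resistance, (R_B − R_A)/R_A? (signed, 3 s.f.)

70.2%

R ∝ ρL/d² with ρ ∝ (1+αΔT), so R_B/R_A = (1 − 29/100) × (1 − 26.1/100)⁻² × (1 + 0.005×61.8)
= 0.71 × 1.831 × 1.309 = 1.702
(R_B − R_A)/R_A = 1.702 − 1 = 70.2%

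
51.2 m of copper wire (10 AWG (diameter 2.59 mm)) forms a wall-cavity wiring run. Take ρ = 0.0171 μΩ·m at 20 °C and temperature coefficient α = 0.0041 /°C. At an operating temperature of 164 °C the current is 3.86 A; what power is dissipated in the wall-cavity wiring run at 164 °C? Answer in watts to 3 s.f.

3.94 W

ρ = 0.0171 μΩ·m = 1.71×10^-8 Ω·m
A = π(2.59/2 mm)² = π(1.2950e-03 m)² = 5.269e-06 m²
R₍20₎ = ρL/A = (1.71×10^-8)(51.2)/(5.269e-06) = 0.1662 Ω
R₍164₎ = R₍20₎(1 + αΔT) = 0.1662 × (1 + 0.0041×144) = 0.2643 Ω
P = I²R = (3.86)² × 0.2643 = 3.94 W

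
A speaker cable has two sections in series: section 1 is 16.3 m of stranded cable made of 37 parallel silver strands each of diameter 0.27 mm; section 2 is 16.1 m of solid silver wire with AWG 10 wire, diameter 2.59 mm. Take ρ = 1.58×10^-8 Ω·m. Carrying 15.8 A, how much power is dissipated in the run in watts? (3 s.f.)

Section 1: A_strand = π(1.3500e-04)² = 5.726e-08 m²; R₁ = ρL/(N·A_s) = (1.58×10^-8)(16.3)/(37×5.726e-08) = 0.1216 Ω
Section 2: A = π(2.59/2 mm)² = π(1.2950e-03 m)² = 5.269e-06 m²
R₂ = (1.58×10^-8)(16.1)/(5.269e-06) = 0.04828 Ω
R = R₁ + R₂ = 0.1699 Ω
P = I²R = (15.8)² × 0.1699 = 42.4 W

42.4 W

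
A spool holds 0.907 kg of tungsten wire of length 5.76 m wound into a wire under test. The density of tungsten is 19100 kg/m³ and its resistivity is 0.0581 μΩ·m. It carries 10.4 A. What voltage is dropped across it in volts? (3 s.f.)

ρ = 0.0581 μΩ·m = 5.81×10^-8 Ω·m
A = m/(density·L) = 0.907/(19100×5.76) = 8.2443e-06 m²
R = ρL/A = (5.81×10^-8)(5.76)/(8.2443e-06) = 0.04059 Ω
V = IR = 10.4 × 0.04059 = 0.422 V

0.422 V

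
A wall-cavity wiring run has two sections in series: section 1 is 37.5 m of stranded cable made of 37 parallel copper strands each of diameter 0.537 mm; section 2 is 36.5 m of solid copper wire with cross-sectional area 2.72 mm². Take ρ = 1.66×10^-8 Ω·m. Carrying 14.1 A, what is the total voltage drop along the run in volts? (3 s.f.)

Section 1: A_strand = π(2.6850e-04)² = 2.265e-07 m²; R₁ = ρL/(N·A_s) = (1.66×10^-8)(37.5)/(37×2.265e-07) = 0.07428 Ω
Section 2: A = 2.72 mm² = 2.720e-06 m²
R₂ = (1.66×10^-8)(36.5)/(2.720e-06) = 0.2228 Ω
R = R₁ + R₂ = 0.297 Ω
V = IR = 14.1 × 0.297 = 4.19 V

4.19 V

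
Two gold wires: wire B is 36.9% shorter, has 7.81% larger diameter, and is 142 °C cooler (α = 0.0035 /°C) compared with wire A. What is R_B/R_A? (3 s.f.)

R ∝ ρL/d² with ρ ∝ (1+αΔT), so R_B/R_A = (1 − 36.9/100) × (1 + 7.81/100)⁻² × (1 − 0.0035×142)
= 0.631 × 0.8604 × 0.503 = 0.273

0.273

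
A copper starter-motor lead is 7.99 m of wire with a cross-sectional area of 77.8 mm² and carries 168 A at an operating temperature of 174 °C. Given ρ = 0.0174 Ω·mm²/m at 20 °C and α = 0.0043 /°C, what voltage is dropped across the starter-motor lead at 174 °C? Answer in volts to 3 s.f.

0.499 V

ρ = 0.0174 Ω·mm²/m = 1.74×10^-8 Ω·m
A = 77.8 mm² = 7.780e-05 m²
R₍20₎ = ρL/A = (1.74×10^-8)(7.99)/(7.780e-05) = 0.001787 Ω
R₍174₎ = R₍20₎(1 + αΔT) = 0.001787 × (1 + 0.0043×154) = 0.00297 Ω
V = IR = 168 × 0.00297 = 0.499 V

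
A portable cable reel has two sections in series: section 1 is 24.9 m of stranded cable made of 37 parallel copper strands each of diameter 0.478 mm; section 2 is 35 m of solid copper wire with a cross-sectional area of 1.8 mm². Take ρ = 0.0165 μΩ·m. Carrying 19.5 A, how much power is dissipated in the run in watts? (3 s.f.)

ρ = 0.0165 μΩ·m = 1.65×10^-8 Ω·m
Section 1: A_strand = π(2.3900e-04)² = 1.795e-07 m²; R₁ = ρL/(N·A_s) = (1.65×10^-8)(24.9)/(37×1.795e-07) = 0.06188 Ω
Section 2: A = 1.8 mm² = 1.800e-06 m²
R₂ = (1.65×10^-8)(35)/(1.800e-06) = 0.3208 Ω
R = R₁ + R₂ = 0.3827 Ω
P = I²R = (19.5)² × 0.3827 = 146 W

146 W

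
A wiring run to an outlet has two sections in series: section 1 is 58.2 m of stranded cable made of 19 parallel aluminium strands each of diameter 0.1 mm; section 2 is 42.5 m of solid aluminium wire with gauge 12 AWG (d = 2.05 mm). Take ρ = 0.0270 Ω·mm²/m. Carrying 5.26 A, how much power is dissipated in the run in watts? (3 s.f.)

ρ = 0.0270 Ω·mm²/m = 2.70×10^-8 Ω·m
Section 1: A_strand = π(5.0000e-05)² = 7.854e-09 m²; R₁ = ρL/(N·A_s) = (2.70×10^-8)(58.2)/(19×7.854e-09) = 10.53 Ω
Section 2: A = π(2.05/2 mm)² = π(1.0250e-03 m)² = 3.301e-06 m²
R₂ = (2.70×10^-8)(42.5)/(3.301e-06) = 0.3477 Ω
R = R₁ + R₂ = 10.88 Ω
P = I²R = (5.26)² × 10.88 = 301 W

301 W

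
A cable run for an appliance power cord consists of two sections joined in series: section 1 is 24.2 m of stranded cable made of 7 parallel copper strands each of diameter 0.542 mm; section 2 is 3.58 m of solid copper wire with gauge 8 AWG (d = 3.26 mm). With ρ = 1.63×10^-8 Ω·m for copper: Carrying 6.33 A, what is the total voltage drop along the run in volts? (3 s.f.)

Section 1: A_strand = π(2.7100e-04)² = 2.307e-07 m²; R₁ = ρL/(N·A_s) = (1.63×10^-8)(24.2)/(7×2.307e-07) = 0.2442 Ω
Section 2: A = π(3.26/2 mm)² = π(1.6300e-03 m)² = 8.347e-06 m²
R₂ = (1.63×10^-8)(3.58)/(8.347e-06) = 0.006991 Ω
R = R₁ + R₂ = 0.2512 Ω
V = IR = 6.33 × 0.2512 = 1.59 V

1.59 V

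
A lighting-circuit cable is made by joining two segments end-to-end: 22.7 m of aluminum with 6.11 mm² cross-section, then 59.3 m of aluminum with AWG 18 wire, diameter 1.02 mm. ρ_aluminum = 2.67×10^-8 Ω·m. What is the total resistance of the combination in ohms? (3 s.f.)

2.04 Ω

Segment 1: A = 6.11 mm² = 6.110e-06 m²
R₁ = ρL/A = (2.67×10^-8)(22.7)/(6.110e-06) = 0.0992 Ω
Segment 2: A = π(1.02/2 mm)² = π(5.1000e-04 m)² = 8.171e-07 m²
R₂ = (2.67×10^-8)(59.3)/(8.171e-07) = 1.938 Ω
R = R₁ + R₂ = 2.04 Ω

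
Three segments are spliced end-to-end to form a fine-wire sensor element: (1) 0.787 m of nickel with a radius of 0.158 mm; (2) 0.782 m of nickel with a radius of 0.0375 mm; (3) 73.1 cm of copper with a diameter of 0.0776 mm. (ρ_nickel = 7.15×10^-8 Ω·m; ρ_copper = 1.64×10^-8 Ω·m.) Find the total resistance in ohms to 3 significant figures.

Seg 1: A = πr² = π(1.5800e-04 m)² = 7.843e-08 m²
R_1 = (7.15×10^-8)(0.787)/(7.843e-08) = 0.7175 Ω
Seg 2: A = πr² = π(3.7500e-05 m)² = 4.418e-09 m²
R_2 = (7.15×10^-8)(0.782)/(4.418e-09) = 12.66 Ω
Seg 3: A = π(d/2)² = π(3.8800e-05 m)² = 4.729e-09 m²
R_3 = (1.64×10^-8)(0.731)/(4.729e-09) = 2.535 Ω
R_total = R_1 + R_2 + R_3 = 15.9 Ω

15.9 Ω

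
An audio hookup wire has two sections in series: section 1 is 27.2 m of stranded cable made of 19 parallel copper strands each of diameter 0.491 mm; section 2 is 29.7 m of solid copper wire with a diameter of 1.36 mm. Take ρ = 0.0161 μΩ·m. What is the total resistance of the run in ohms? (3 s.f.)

ρ = 0.0161 μΩ·m = 1.61×10^-8 Ω·m
Section 1: A_strand = π(2.4550e-04)² = 1.893e-07 m²; R₁ = ρL/(N·A_s) = (1.61×10^-8)(27.2)/(19×1.893e-07) = 0.1217 Ω
Section 2: A = π(d/2)² = π(6.8000e-04 m)² = 1.453e-06 m²
R₂ = (1.61×10^-8)(29.7)/(1.453e-06) = 0.3292 Ω
R = R₁ + R₂ = 0.451 Ω

0.451 Ω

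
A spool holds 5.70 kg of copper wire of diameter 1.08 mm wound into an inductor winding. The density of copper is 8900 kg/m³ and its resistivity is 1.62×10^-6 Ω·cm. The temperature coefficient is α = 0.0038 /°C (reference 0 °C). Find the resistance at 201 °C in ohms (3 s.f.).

ρ = 1.62×10^-6 Ω·cm = 1.62×10^-8 Ω·m
A = π(d/2)² = π(5.4000e-04 m)² = 9.1609e-07 m²
L = m/(density·A) = 5.7/(8900×9.1609e-07) = 699.1 m
R = ρL/A = (1.62×10^-8)(699.1)/(9.1609e-07) = 12.36 Ω
R(201 °C) = 12.36 × (1 + 0.0038×201) = 21.8 Ω

21.8 Ω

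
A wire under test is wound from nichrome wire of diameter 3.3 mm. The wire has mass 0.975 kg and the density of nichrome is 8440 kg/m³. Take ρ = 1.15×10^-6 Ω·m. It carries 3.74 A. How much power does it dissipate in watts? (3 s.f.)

25.4 W

A = π(d/2)² = π(1.6500e-03 m)² = 8.5530e-06 m²
L = m/(density·A) = 0.975/(8440×8.5530e-06) = 13.51 m
R = ρL/A = (1.15×10^-6)(13.51)/(8.5530e-06) = 1.816 Ω
P = I²R = (3.74)² × 1.816 = 25.4 W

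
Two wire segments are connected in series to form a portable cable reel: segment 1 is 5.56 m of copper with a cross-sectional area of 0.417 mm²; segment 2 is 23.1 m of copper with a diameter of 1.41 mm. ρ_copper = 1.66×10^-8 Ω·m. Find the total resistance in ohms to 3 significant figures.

0.467 Ω

Segment 1: A = 0.417 mm² = 4.170e-07 m²
R₁ = ρL/A = (1.66×10^-8)(5.56)/(4.170e-07) = 0.2213 Ω
Segment 2: A = π(d/2)² = π(7.0500e-04 m)² = 1.561e-06 m²
R₂ = (1.66×10^-8)(23.1)/(1.561e-06) = 0.2456 Ω
R = R₁ + R₂ = 0.467 Ω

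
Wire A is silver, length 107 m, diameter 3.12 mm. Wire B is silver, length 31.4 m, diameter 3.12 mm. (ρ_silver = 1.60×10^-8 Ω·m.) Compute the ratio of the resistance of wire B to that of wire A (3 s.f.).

0.293

R ∝ ρL/d², so R_B/R_A = (L_B/L_A)
= (31.4/107) = 0.293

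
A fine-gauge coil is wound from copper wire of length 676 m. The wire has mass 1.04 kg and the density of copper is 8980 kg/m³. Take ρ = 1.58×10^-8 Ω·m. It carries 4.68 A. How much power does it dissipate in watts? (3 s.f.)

1370 W

A = m/(density·L) = 1.04/(8980×676) = 1.7132e-07 m²
R = ρL/A = (1.58×10^-8)(676)/(1.7132e-07) = 62.34 Ω
P = I²R = (4.68)² × 62.34 = 1370 W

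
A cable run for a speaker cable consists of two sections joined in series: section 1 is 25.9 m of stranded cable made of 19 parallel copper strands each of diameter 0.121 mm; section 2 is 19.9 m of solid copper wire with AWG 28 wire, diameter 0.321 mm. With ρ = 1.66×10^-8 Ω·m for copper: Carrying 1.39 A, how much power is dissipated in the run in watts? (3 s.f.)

11.7 W

Section 1: A_strand = π(6.0500e-05)² = 1.150e-08 m²; R₁ = ρL/(N·A_s) = (1.66×10^-8)(25.9)/(19×1.150e-08) = 1.968 Ω
Section 2: A = π(0.321/2 mm)² = π(1.6050e-04 m)² = 8.093e-08 m²
R₂ = (1.66×10^-8)(19.9)/(8.093e-08) = 4.082 Ω
R = R₁ + R₂ = 6.05 Ω
P = I²R = (1.39)² × 6.05 = 11.7 W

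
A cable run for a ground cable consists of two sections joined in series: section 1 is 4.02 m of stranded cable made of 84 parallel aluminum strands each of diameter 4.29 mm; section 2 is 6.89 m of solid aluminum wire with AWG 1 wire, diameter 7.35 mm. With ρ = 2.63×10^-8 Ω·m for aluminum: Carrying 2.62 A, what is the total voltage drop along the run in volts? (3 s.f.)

Section 1: A_strand = π(2.1450e-03)² = 1.445e-05 m²; R₁ = ρL/(N·A_s) = (2.63×10^-8)(4.02)/(84×1.445e-05) = 8.708×10^-5 Ω
Section 2: A = π(7.35/2 mm)² = π(3.6750e-03 m)² = 4.243e-05 m²
R₂ = (2.63×10^-8)(6.89)/(4.243e-05) = 0.004271 Ω
R = R₁ + R₂ = 0.004358 Ω
V = IR = 2.62 × 0.004358 = 0.0114 V

0.0114 V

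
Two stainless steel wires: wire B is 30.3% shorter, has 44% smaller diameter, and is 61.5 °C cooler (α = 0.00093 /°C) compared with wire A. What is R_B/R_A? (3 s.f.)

R ∝ ρL/d² with ρ ∝ (1+αΔT), so R_B/R_A = (1 − 30.3/100) × (1 − 44/100)⁻² × (1 − 0.00093×61.5)
= 0.697 × 3.189 × 0.9428 = 2.10

2.10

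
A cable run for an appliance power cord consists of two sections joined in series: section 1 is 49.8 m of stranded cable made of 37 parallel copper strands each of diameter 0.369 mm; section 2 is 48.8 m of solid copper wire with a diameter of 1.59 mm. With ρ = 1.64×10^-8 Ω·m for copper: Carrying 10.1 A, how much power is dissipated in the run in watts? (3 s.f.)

Section 1: A_strand = π(1.8450e-04)² = 1.069e-07 m²; R₁ = ρL/(N·A_s) = (1.64×10^-8)(49.8)/(37×1.069e-07) = 0.2064 Ω
Section 2: A = π(d/2)² = π(7.9500e-04 m)² = 1.986e-06 m²
R₂ = (1.64×10^-8)(48.8)/(1.986e-06) = 0.4031 Ω
R = R₁ + R₂ = 0.6095 Ω
P = I²R = (10.1)² × 0.6095 = 62.2 W

62.2 W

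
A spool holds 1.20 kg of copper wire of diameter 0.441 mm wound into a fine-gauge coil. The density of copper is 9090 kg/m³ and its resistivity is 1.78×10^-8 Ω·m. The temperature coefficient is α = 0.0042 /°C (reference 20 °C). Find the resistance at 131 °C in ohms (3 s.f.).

148 Ω

A = π(d/2)² = π(2.2050e-04 m)² = 1.5275e-07 m²
L = m/(density·A) = 1.2/(9090×1.5275e-07) = 864.3 m
R = ρL/A = (1.78×10^-8)(864.3)/(1.5275e-07) = 100.7 Ω
R(131 °C) = 100.7 × (1 + 0.0042×111) = 148 Ω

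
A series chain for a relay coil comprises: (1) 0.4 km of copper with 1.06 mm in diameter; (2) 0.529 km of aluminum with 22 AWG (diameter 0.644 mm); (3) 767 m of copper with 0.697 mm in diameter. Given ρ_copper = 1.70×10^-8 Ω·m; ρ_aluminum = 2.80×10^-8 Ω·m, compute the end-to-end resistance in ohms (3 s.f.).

87.4 Ω

Seg 1: A = π(d/2)² = π(5.3000e-04 m)² = 8.825e-07 m²
R_1 = (1.70×10^-8)(400)/(8.825e-07) = 7.706 Ω
Seg 2: A = π(0.644/2 mm)² = π(3.2200e-04 m)² = 3.257e-07 m²
R_2 = (2.80×10^-8)(529)/(3.257e-07) = 45.47 Ω
Seg 3: A = π(d/2)² = π(3.4850e-04 m)² = 3.816e-07 m²
R_3 = (1.70×10^-8)(767)/(3.816e-07) = 34.17 Ω
R_total = R_1 + R_2 + R_3 = 87.4 Ω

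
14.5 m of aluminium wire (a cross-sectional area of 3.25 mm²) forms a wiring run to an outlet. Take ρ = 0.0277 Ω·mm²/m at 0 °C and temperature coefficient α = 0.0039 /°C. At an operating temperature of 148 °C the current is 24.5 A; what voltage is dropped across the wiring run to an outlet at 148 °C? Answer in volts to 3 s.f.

ρ = 0.0277 Ω·mm²/m = 2.77×10^-8 Ω·m
A = 3.25 mm² = 3.250e-06 m²
R₍0₎ = ρL/A = (2.77×10^-8)(14.5)/(3.250e-06) = 0.1236 Ω
R₍148₎ = R₍0₎(1 + αΔT) = 0.1236 × (1 + 0.0039×148) = 0.1949 Ω
V = IR = 24.5 × 0.1949 = 4.78 V

4.78 V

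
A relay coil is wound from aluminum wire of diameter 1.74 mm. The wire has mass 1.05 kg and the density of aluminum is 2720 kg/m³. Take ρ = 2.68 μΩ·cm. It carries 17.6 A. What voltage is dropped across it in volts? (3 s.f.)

32.2 V

ρ = 2.68 μΩ·cm = 2.68×10^-8 Ω·m
A = π(d/2)² = π(8.7000e-04 m)² = 2.3779e-06 m²
L = m/(density·A) = 1.05/(2720×2.3779e-06) = 162.3 m
R = ρL/A = (2.68×10^-8)(162.3)/(2.3779e-06) = 1.83 Ω
V = IR = 17.6 × 1.83 = 32.2 V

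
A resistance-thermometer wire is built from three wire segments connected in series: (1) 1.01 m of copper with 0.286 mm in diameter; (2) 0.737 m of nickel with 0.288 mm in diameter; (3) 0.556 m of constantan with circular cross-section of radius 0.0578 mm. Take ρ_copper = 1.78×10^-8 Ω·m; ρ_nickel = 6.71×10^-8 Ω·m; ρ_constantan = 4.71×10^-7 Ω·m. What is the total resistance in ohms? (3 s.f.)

Seg 1: A = π(d/2)² = π(1.4300e-04 m)² = 6.424e-08 m²
R_1 = (1.78×10^-8)(1.01)/(6.424e-08) = 0.2798 Ω
Seg 2: A = π(d/2)² = π(1.4400e-04 m)² = 6.514e-08 m²
R_2 = (6.71×10^-8)(0.737)/(6.514e-08) = 0.7591 Ω
Seg 3: A = πr² = π(5.7800e-05 m)² = 1.050e-08 m²
R_3 = (4.71×10^-7)(0.556)/(1.050e-08) = 24.95 Ω
R_total = R_1 + R_2 + R_3 = 26.0 Ω

26.0 Ω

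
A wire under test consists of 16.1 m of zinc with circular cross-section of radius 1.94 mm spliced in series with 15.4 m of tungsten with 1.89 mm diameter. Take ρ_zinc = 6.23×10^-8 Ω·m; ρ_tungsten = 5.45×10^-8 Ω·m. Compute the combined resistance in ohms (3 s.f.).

Segment 1: A = πr² = π(1.9400e-03 m)² = 1.182e-05 m²
R₁ = ρL/A = (6.23×10^-8)(16.1)/(1.182e-05) = 0.08483 Ω
Segment 2: A = π(d/2)² = π(9.4500e-04 m)² = 2.806e-06 m²
R₂ = (5.45×10^-8)(15.4)/(2.806e-06) = 0.2992 Ω
R = R₁ + R₂ = 0.384 Ω

0.384 Ω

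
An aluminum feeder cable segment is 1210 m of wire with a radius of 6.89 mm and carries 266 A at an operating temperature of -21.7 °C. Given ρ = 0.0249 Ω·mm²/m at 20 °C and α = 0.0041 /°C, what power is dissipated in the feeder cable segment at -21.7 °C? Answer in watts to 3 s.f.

ρ = 0.0249 Ω·mm²/m = 2.49×10^-8 Ω·m
A = πr² = π(6.8900e-03 m)² = 1.491e-04 m²
R₍20₎ = ρL/A = (2.49×10^-8)(1210)/(1.491e-04) = 0.202 Ω
R₍-21.7₎ = R₍20₎(1 + αΔT) = 0.202 × (1 + 0.0041×-41.7) = 0.1675 Ω
P = I²R = (266)² × 0.1675 = 11900 W

11900 W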